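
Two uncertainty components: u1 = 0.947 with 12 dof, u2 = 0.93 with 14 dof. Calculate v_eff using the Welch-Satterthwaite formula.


uc = sqrt(u1^2 + u2^2) = sqrt(0.947^2 + 0.93^2) = 1.3272939
v_eff = uc^4 / (u1^4/v1 + u2^4/v2)
= 1.3272939^4 / (0.947^4/12 + 0.93^4/14)
= 3.1036189 / 0.12045448
v_eff = 25.7659

25.7659


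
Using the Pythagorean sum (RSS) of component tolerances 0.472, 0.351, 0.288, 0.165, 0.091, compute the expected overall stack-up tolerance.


RSS = sqrt(0.472^2 + 0.351^2 + 0.288^2 + 0.165^2 + 0.091^2)
= sqrt(0.464435)
= 0.6815

0.6815


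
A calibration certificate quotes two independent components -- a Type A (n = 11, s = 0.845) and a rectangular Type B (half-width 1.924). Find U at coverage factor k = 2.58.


u_A = s / sqrt(n) = 0.845 / sqrt(11) = 0.25477709
u_B = half_width / sqrt(3) = 1.924 / sqrt(3) = 1.1108219
uc = sqrt(u_A^2 + u_B^2) = sqrt(0.25477709^2 + 1.1108219^2) = 1.1396652
U = k * uc = 2.58 * 1.1396652
U = 2.9403

2.9403


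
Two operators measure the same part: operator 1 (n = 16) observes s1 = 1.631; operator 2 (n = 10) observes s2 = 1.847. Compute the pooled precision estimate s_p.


s_p = sqrt(((n1-1)*s1^2 + (n2-1)*s2^2) / (n1+n2-2))
numerator = (16-1)*1.631^2 + (10-1)*1.847^2 = 39.902415 + 30.702681 = 70.605096
denominator = 16 + 10 - 2 = 24
s_p^2 = 70.605096 / 24 = 2.941879
s_p = sqrt(2.941879) = 1.7152

1.7152


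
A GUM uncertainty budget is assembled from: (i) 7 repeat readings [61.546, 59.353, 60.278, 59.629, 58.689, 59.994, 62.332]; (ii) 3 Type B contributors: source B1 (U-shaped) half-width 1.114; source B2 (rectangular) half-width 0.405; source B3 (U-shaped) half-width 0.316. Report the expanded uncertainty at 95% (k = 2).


mean = (61.546 + 59.353 + 60.278 + 59.629 + 58.689 + 59.994 + 62.332) / 7 = 60.26014286
s = sqrt(sum((x - mean)^2)/(n-1)) = 1.2719349
u_A = s / sqrt(n) = 1.2719349 / sqrt(7) = 0.4807462
u_B1 = 1.114 / sqrt(2) = 0.78771695
u_B2 = 0.405 / sqrt(3) = 0.23382686
u_B3 = 0.316 / sqrt(2) = 0.22344574
uc = sqrt(0.4807462^2 + 0.78771695^2 + 0.23382686^2 + 0.22344574^2) = 0.97786395
U = k * uc = 2 * 0.97786395
U = 1.9557

1.9557


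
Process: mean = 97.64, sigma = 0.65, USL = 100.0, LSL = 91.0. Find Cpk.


Cpu = (USL - mean) / (3*sigma) = (100.0 - 97.64) / (3*0.65) = 1.2103
Cpl = (mean - LSL) / (3*sigma) = (97.64 - 91.0) / (3*0.65) = 3.4051
Cpk = min(Cpu, Cpl) = 1.2103

1.2103


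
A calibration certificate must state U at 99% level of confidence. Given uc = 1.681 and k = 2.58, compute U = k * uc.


U = k * uc
U = 2.58 * 1.681
U = 4.3370

4.3370


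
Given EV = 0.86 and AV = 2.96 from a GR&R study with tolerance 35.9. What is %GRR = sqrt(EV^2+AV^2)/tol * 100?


GRR = sqrt(EV^2 + AV^2) = sqrt(0.86^2 + 2.96^2) = 3.0824017
%GRR = GRR / tol * 100 = 3.0824017 / 35.9 * 100
%GRR = 8.5861

8.5861


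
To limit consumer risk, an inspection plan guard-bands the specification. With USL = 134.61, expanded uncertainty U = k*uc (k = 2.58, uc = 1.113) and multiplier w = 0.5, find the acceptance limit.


U = k * uc = 2.58 * 1.113 = 2.87154
guard band g = w * U = 0.5 * 2.87154 = 1.43577
AL = USL - g = 134.61 - 1.43577
AL = 133.1742

133.1742


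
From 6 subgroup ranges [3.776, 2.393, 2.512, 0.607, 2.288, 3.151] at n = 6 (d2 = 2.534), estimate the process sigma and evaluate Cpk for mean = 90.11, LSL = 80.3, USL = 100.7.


R_bar = (3.776 + 2.393 + 2.512 + 0.607 + 2.288 + 3.151) / 6 = 2.4545
sigma = R_bar / d2 = 2.4545 / 2.534 = 0.96862668
Cp = (USL - LSL)/(6*sigma) = (100.7 - 80.3)/(6*0.96862668) = 3.5101
Cpu = (100.7 - 90.11)/(3*0.96862668) = 3.6443
Cpl = (90.11 - 80.3)/(3*0.96862668) = 3.3759
Cpk = min(Cpu, Cpl) = 3.3759

3.3759


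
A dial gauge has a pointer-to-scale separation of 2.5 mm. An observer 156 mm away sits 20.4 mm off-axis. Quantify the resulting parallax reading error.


error = h * offset / d
= 2.5 * 20.4 / 156
= 0.3269

0.3269


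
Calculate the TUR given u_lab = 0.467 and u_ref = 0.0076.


TUR = u_lab / u_ref
= 0.467 / 0.0076
= 61.4474

61.4474


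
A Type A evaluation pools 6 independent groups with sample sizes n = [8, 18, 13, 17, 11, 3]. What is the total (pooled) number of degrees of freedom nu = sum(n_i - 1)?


nu = sum_i (n_i - 1)
nu = ((8 - 1) + (18 - 1) + (13 - 1) + (17 - 1) + (11 - 1) + (3 - 1))
nu = 7 + 17 + 12 + 16 + 10 + 2
nu = 64

64


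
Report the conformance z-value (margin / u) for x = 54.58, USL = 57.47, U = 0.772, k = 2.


u = U / k = 0.772 / 2 = 0.386
margin = |USL - x| = |57.47 - 54.58| = 2.89
z = margin / u = 2.89 / 0.386
z = 7.4870

7.4870


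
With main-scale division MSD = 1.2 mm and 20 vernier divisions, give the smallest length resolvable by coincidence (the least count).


LC = MSD / n_div
= 1.2 / 20
= 0.0600

0.0600


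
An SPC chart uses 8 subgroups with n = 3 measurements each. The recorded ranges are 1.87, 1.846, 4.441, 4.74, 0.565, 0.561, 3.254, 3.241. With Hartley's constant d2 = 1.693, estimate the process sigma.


R_bar = (1.87 + 1.846 + 4.441 + 4.74 + 0.565 + 0.561 + 3.254 + 3.241) / 8
R_bar = 20.518 / 8 = 2.56475
sigma_hat = R_bar / d2 = 2.56475 / 1.693 = 1.5149

1.5149


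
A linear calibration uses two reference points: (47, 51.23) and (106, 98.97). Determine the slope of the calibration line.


slope = (y2 - y1) / (x2 - x1)
= (98.97 - 51.23) / (106 - 47)
= 47.7400 / 59
= 0.8092

0.8092


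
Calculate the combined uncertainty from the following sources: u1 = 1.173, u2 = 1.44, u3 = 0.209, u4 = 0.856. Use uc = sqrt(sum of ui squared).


uc = sqrt(1.173^2 + 1.44^2 + 0.209^2 + 0.856^2)
uc = sqrt(4.225946)
uc = 2.0557

2.0557


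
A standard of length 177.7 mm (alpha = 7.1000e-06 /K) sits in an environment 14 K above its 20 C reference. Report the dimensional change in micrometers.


dL = L * alpha * dT
= 177.7 * 7.1000e-06 * 14
= 0.0176634 mm
dL_um = 0.0176634 * 1000 = 17.6634 um

17.6634


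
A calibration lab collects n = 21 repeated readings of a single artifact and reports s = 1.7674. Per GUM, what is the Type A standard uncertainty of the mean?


u_A = s / sqrt(n)
u_A = 1.7674 / sqrt(21)
u_A = 1.7674 / 4.5825757
u_A = 0.3857

0.3857


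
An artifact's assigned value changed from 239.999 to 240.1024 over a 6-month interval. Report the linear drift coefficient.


rate = (v2 - v1) / months
= (240.1024 - 239.999) / 6
= 0.1034 / 6
= 0.0172

0.0172


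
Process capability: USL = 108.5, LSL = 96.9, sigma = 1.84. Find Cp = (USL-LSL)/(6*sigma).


Cp = (USL - LSL) / (6 * sigma)
= (108.5 - 96.9) / (6 * 1.84)
= 11.6000 / 11.0400
= 1.0507

1.0507


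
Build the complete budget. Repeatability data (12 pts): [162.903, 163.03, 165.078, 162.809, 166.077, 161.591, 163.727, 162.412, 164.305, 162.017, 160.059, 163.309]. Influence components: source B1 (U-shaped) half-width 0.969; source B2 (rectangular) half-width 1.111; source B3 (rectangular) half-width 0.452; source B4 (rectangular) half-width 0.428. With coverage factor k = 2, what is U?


mean = (162.903 + 163.03 + 165.078 + 162.809 + 166.077 + 161.591 + 163.727 + 162.412 + 164.305 + 162.017 + 160.059 + 163.309) / 12 = 163.10975
s = sqrt(sum((x - mean)^2)/(n-1)) = 1.5943677
u_A = s / sqrt(n) = 1.5943677 / sqrt(12) = 0.46025431
u_B1 = 0.969 / sqrt(2) = 0.68518647
u_B2 = 1.111 / sqrt(3) = 0.64143615
u_B3 = 0.452 / sqrt(3) = 0.26096232
u_B4 = 0.428 / sqrt(3) = 0.24710592
uc = sqrt(0.46025431^2 + 0.68518647^2 + 0.64143615^2 + 0.26096232^2 + 0.24710592^2) = 1.1054038
U = k * uc = 2 * 1.1054038
U = 2.2108

2.2108


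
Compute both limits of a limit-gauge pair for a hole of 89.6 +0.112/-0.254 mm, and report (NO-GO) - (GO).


GO = nominal - lower_tol (smallest hole = maximum material condition)
GO = 89.6 - 0.254 = 89.346
NO-GO = nominal + upper_tol (largest hole = least material condition)
NO-GO = 89.6 + 0.112 = 89.712
spread = NO-GO - GO = 89.712 - 89.346 = 0.3660

0.3660


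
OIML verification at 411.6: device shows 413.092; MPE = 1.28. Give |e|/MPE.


e = indication - reference = 413.092 - 411.6 = 1.4920
|e| = 1.4920
ratio = |e| / MPE = 1.4920 / 1.28
ratio = 1.1656

1.1656


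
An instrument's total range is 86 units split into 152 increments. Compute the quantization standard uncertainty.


resolution = range / divisions
resolution = 86 / 152 = 0.56578947
u_res = resolution / (2*sqrt(3))
u_res = 0.56578947 / 3.4641016
u_res = 0.1633

0.1633


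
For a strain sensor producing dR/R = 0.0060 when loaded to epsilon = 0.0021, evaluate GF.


GF = (dR/R) / epsilon
= 0.0060 / 0.0021
= 2.8571

2.8571


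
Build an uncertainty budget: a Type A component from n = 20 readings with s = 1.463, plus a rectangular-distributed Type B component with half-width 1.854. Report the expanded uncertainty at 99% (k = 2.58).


u_A = s / sqrt(n) = 1.463 / sqrt(20) = 0.32713675
u_B = half_width / sqrt(3) = 1.854 / sqrt(3) = 1.0704074
uc = sqrt(u_A^2 + u_B^2) = sqrt(0.32713675^2 + 1.0704074^2) = 1.1192812
U = k * uc = 2.58 * 1.1192812
U = 2.8877

2.8877


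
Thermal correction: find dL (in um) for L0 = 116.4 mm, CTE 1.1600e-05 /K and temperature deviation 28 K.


dL = L * alpha * dT
= 116.4 * 1.1600e-05 * 28
= 0.0378067 mm
dL_um = 0.0378067 * 1000 = 37.8067 um

37.8067


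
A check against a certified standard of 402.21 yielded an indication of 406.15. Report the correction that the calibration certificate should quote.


Correction = standard - reading
= 402.21 - 406.15
= -3.9400

-3.9400


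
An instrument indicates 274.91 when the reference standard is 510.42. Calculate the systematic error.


Systematic error = measured - true
= 274.91 - 510.42
= -235.5100

-235.5100


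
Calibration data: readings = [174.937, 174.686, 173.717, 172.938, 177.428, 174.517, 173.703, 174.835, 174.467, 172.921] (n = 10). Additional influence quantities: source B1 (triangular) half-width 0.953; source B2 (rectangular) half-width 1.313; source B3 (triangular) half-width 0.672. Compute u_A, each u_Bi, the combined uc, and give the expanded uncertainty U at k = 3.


mean = (174.937 + 174.686 + 173.717 + 172.938 + 177.428 + 174.517 + 173.703 + 174.835 + 174.467 + 172.921) / 10 = 174.4149
s = sqrt(sum((x - mean)^2)/(n-1)) = 1.2919114
u_A = s / sqrt(n) = 1.2919114 / sqrt(10) = 0.40853826
u_B1 = 0.953 / sqrt(6) = 0.38906062
u_B2 = 1.313 / sqrt(3) = 0.7580609
u_B3 = 0.672 / sqrt(6) = 0.27434285
uc = sqrt(0.40853826^2 + 0.38906062^2 + 0.7580609^2 + 0.27434285^2) = 0.98396748
U = k * uc = 3 * 0.98396748
U = 2.9519

2.9519


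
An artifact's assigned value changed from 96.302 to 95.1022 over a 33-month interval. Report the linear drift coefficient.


rate = (v2 - v1) / months
= (95.1022 - 96.302) / 33
= -1.1998 / 33
= -0.0364

-0.0364


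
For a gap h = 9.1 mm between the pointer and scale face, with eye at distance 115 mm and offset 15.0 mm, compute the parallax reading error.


error = h * offset / d
= 9.1 * 15.0 / 115
= 1.1870

1.1870


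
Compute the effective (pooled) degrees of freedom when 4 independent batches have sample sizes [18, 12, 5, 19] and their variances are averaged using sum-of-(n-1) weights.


nu = sum_i (n_i - 1)
nu = ((18 - 1) + (12 - 1) + (5 - 1) + (19 - 1))
nu = 17 + 11 + 4 + 18
nu = 50

50


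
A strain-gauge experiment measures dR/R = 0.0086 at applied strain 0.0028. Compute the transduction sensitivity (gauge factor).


GF = (dR/R) / epsilon
= 0.0086 / 0.0028
= 3.0714

3.0714


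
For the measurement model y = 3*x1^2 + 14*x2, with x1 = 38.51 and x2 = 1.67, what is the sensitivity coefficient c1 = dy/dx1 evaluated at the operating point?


y = 3*x1^2 + 14*x2
dy/dx1 = 2*3*x1
Evaluate at x1 = 38.51: c1 = 6 * 38.51
c1 = 231.0600

231.0600


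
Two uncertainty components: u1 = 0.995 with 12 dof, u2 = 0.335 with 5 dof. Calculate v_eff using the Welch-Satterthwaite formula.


uc = sqrt(u1^2 + u2^2) = sqrt(0.995^2 + 0.335^2) = 1.0498809
v_eff = uc^4 / (u1^4/v1 + u2^4/v2)
= 1.0498809^4 / (0.995^4/12 + 0.335^4/5)
= 1.2149549 / 0.084198015
v_eff = 14.4297

14.4297


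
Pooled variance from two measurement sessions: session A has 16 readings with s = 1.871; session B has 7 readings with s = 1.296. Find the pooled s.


s_p = sqrt(((n1-1)*s1^2 + (n2-1)*s2^2) / (n1+n2-2))
numerator = (16-1)*1.871^2 + (7-1)*1.296^2 = 52.509615 + 10.077696 = 62.587311
denominator = 16 + 7 - 2 = 21
s_p^2 = 62.587311 / 21 = 2.9803481
s_p = sqrt(2.9803481) = 1.7264

1.7264


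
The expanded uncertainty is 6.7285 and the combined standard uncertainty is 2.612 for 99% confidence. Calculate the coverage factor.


k = U / uc
k = 6.7285 / 2.612
k = 2.576

2.576


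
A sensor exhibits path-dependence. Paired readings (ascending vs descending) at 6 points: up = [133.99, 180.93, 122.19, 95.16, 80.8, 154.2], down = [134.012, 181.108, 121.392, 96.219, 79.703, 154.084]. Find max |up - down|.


|133.99 - 134.012| = 0.0220
|180.93 - 181.108| = 0.1780
|122.19 - 121.392| = 0.7980
|95.16 - 96.219| = 1.0590
|80.8 - 79.703| = 1.0970
|154.2 - 154.084| = 0.1160
hysteresis = max(diffs) = 1.0970

1.0970


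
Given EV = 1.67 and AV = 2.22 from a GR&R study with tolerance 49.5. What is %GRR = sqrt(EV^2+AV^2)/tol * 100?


GRR = sqrt(EV^2 + AV^2) = sqrt(1.67^2 + 2.22^2) = 2.7780029
%GRR = GRR / tol * 100 = 2.7780029 / 49.5 * 100
%GRR = 5.6121

5.6121


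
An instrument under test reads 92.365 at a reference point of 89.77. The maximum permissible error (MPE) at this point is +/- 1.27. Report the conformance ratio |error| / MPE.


e = indication - reference = 92.365 - 89.77 = 2.5950
|e| = 2.5950
ratio = |e| / MPE = 2.5950 / 1.27
ratio = 2.0433

2.0433


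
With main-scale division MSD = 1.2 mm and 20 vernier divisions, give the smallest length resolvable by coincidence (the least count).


LC = MSD / n_div
= 1.2 / 20
= 0.0600

0.0600


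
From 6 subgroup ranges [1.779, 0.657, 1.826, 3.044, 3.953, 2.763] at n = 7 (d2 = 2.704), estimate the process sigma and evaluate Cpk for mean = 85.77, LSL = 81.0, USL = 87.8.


R_bar = (1.779 + 0.657 + 1.826 + 3.044 + 3.953 + 2.763) / 6 = 2.337
sigma = R_bar / d2 = 2.337 / 2.704 = 0.86427515
Cp = (USL - LSL)/(6*sigma) = (87.8 - 81.0)/(6*0.86427515) = 1.3113
Cpu = (87.8 - 85.77)/(3*0.86427515) = 0.7829
Cpl = (85.77 - 81.0)/(3*0.86427515) = 1.8397
Cpk = min(Cpu, Cpl) = 0.7829

0.7829


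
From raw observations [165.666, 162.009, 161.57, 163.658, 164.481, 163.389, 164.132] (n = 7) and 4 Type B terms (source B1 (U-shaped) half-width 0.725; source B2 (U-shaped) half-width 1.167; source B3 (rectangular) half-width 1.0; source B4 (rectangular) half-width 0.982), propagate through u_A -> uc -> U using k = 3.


mean = (165.666 + 162.009 + 161.57 + 163.658 + 164.481 + 163.389 + 164.132) / 7 = 163.5578571
s = sqrt(sum((x - mean)^2)/(n-1)) = 1.4151075
u_A = s / sqrt(n) = 1.4151075 / sqrt(7) = 0.53486036
u_B1 = 0.725 / sqrt(2) = 0.51265242
u_B2 = 1.167 / sqrt(2) = 0.82519361
u_B3 = 1.0 / sqrt(3) = 0.57735027
u_B4 = 0.982 / sqrt(3) = 0.56695796
uc = sqrt(0.53486036^2 + 0.51265242^2 + 0.82519361^2 + 0.57735027^2 + 0.56695796^2) = 1.37281
U = k * uc = 3 * 1.37281
U = 4.1184

4.1184


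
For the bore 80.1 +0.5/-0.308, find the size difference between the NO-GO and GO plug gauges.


GO = nominal - lower_tol (smallest hole = maximum material condition)
GO = 80.1 - 0.308 = 79.792
NO-GO = nominal + upper_tol (largest hole = least material condition)
NO-GO = 80.1 + 0.5 = 80.6
spread = NO-GO - GO = 80.6 - 79.792 = 0.8080

0.8080


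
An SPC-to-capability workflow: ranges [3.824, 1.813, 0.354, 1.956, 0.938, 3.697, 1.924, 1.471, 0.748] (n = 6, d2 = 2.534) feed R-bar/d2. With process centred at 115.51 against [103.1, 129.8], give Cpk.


R_bar = (3.824 + 1.813 + 0.354 + 1.956 + 0.938 + 3.697 + 1.924 + 1.471 + 0.748) / 9 = 1.8583333
sigma = R_bar / d2 = 1.8583333 / 2.534 = 0.73335963
Cp = (USL - LSL)/(6*sigma) = (129.8 - 103.1)/(6*0.73335963) = 6.0680
Cpu = (129.8 - 115.51)/(3*0.73335963) = 6.4952
Cpl = (115.51 - 103.1)/(3*0.73335963) = 5.6407
Cpk = min(Cpu, Cpl) = 5.6407

5.6407


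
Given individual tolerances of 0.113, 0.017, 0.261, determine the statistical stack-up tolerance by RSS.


RSS = sqrt(0.113^2 + 0.017^2 + 0.261^2)
= sqrt(0.081179)
= 0.2849

0.2849


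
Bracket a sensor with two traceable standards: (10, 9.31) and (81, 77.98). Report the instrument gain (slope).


slope = (y2 - y1) / (x2 - x1)
= (77.98 - 9.31) / (81 - 10)
= 68.6700 / 71
= 0.9672

0.9672


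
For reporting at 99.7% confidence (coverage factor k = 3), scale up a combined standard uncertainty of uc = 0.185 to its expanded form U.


U = k * uc
U = 3 * 0.185
U = 0.5550

0.5550


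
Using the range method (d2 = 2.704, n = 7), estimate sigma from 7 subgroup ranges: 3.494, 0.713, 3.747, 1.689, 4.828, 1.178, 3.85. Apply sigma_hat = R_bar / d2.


R_bar = (3.494 + 0.713 + 3.747 + 1.689 + 4.828 + 1.178 + 3.85) / 7
R_bar = 19.499 / 7 = 2.7855714
sigma_hat = R_bar / d2 = 2.7855714 / 2.704 = 1.0302

1.0302


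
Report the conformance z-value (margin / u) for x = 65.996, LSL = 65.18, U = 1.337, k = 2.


u = U / k = 1.337 / 2 = 0.6685
margin = |LSL - x| = |65.18 - 65.996| = 0.816
z = margin / u = 0.816 / 0.6685
z = 1.2206

1.2206


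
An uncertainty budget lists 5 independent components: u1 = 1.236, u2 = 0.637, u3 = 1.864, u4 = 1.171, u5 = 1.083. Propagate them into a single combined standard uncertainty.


uc = sqrt(1.236^2 + 0.637^2 + 1.864^2 + 1.171^2 + 1.083^2)
uc = sqrt(7.952091)
uc = 2.8199

2.8199


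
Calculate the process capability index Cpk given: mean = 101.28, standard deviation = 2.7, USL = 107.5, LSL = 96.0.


Cpu = (USL - mean) / (3*sigma) = (107.5 - 101.28) / (3*2.7) = 0.7679
Cpl = (mean - LSL) / (3*sigma) = (101.28 - 96.0) / (3*2.7) = 0.6519
Cpk = min(Cpu, Cpl) = 0.6519

0.6519


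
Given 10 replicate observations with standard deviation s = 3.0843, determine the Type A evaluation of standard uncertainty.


u_A = s / sqrt(n)
u_A = 3.0843 / sqrt(10)
u_A = 3.0843 / 3.1622777
u_A = 0.9753

0.9753


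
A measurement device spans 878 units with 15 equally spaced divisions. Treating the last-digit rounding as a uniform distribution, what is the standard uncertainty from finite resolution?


resolution = range / divisions
resolution = 878 / 15 = 58.533333
u_res = resolution / (2*sqrt(3))
u_res = 58.533333 / 3.4641016
u_res = 16.8971

16.8971


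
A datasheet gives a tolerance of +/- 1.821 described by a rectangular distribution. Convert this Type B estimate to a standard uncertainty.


u_B = half_width / sqrt(3)
u_B = 1.821 / 1.7320508
u_B = 1.0514

1.0514


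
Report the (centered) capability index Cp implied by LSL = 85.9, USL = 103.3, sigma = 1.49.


Cp = (USL - LSL) / (6 * sigma)
= (103.3 - 85.9) / (6 * 1.49)
= 17.4000 / 8.9400
= 1.9463

1.9463


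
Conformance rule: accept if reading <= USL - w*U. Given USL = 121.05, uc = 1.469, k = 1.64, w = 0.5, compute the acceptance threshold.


U = k * uc = 1.64 * 1.469 = 2.40916
guard band g = w * U = 0.5 * 2.40916 = 1.20458
AL = USL - g = 121.05 - 1.20458
AL = 119.8454

119.8454


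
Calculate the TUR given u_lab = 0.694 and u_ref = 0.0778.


TUR = u_lab / u_ref
= 0.694 / 0.0778
= 8.9203

8.9203


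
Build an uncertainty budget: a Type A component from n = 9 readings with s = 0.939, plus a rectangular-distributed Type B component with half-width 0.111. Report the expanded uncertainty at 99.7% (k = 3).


u_A = s / sqrt(n) = 0.939 / sqrt(9) = 0.313
u_B = half_width / sqrt(3) = 0.111 / sqrt(3) = 0.06408588
uc = sqrt(u_A^2 + u_B^2) = sqrt(0.313^2 + 0.06408588^2) = 0.31949335
U = k * uc = 3 * 0.31949335
U = 0.9585

0.9585


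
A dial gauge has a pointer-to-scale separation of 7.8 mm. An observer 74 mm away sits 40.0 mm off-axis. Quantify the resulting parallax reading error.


error = h * offset / d
= 7.8 * 40.0 / 74
= 4.2162

4.2162


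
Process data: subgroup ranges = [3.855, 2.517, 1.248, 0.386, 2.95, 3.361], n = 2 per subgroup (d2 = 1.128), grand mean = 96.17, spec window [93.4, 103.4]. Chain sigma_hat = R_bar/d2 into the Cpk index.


R_bar = (3.855 + 2.517 + 1.248 + 0.386 + 2.95 + 3.361) / 6 = 2.3861667
sigma = R_bar / d2 = 2.3861667 / 1.128 = 2.115396
Cp = (USL - LSL)/(6*sigma) = (103.4 - 93.4)/(6*2.115396) = 0.7879
Cpu = (103.4 - 96.17)/(3*2.115396) = 1.1393
Cpl = (96.17 - 93.4)/(3*2.115396) = 0.4365
Cpk = min(Cpu, Cpl) = 0.4365

0.4365


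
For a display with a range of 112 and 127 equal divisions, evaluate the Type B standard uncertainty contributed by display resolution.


resolution = range / divisions
resolution = 112 / 127 = 0.88188976
u_res = resolution / (2*sqrt(3))
u_res = 0.88188976 / 3.4641016
u_res = 0.2546

0.2546


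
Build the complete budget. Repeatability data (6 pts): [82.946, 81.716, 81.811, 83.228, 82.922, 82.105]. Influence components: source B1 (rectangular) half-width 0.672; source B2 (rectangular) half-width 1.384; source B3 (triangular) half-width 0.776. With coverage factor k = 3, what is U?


mean = (82.946 + 81.716 + 81.811 + 83.228 + 82.922 + 82.105) / 6 = 82.45466667
s = sqrt(sum((x - mean)^2)/(n-1)) = 0.65422555
u_A = s / sqrt(n) = 0.65422555 / sqrt(6) = 0.26708646
u_B1 = 0.672 / sqrt(3) = 0.38797938
u_B2 = 1.384 / sqrt(3) = 0.79905277
u_B3 = 0.776 / sqrt(6) = 0.31680067
uc = sqrt(0.26708646^2 + 0.38797938^2 + 0.79905277^2 + 0.31680067^2) = 0.98015875
U = k * uc = 3 * 0.98015875
U = 2.9405

2.9405


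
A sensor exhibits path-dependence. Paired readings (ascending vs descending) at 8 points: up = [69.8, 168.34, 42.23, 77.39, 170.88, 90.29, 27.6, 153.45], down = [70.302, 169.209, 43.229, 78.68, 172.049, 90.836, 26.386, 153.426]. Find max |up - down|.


|69.8 - 70.302| = 0.5020
|168.34 - 169.209| = 0.8690
|42.23 - 43.229| = 0.9990
|77.39 - 78.68| = 1.2900
|170.88 - 172.049| = 1.1690
|90.29 - 90.836| = 0.5460
|27.6 - 26.386| = 1.2140
|153.45 - 153.426| = 0.0240
hysteresis = max(diffs) = 1.2900

1.2900


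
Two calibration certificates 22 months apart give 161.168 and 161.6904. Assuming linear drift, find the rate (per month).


rate = (v2 - v1) / months
= (161.6904 - 161.168) / 22
= 0.5224 / 22
= 0.0237

0.0237


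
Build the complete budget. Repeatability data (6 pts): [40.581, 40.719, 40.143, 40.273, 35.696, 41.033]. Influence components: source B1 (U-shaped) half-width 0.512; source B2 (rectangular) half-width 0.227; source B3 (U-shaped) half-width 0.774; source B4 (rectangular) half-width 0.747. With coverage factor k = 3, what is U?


mean = (40.581 + 40.719 + 40.143 + 40.273 + 35.696 + 41.033) / 6 = 39.74083333
s = sqrt(sum((x - mean)^2)/(n-1)) = 2.0068882
u_A = s / sqrt(n) = 2.0068882 / sqrt(6) = 0.81930868
u_B1 = 0.512 / sqrt(2) = 0.36203867
u_B2 = 0.227 / sqrt(3) = 0.13105851
u_B3 = 0.774 / sqrt(2) = 0.54730065
u_B4 = 0.747 / sqrt(3) = 0.43128065
uc = sqrt(0.81930868^2 + 0.36203867^2 + 0.13105851^2 + 0.54730065^2 + 0.43128065^2) = 1.1423905
U = k * uc = 3 * 1.1423905
U = 3.4272

3.4272


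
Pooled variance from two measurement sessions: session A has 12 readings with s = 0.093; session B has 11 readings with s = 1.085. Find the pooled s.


s_p = sqrt(((n1-1)*s1^2 + (n2-1)*s2^2) / (n1+n2-2))
numerator = (12-1)*0.093^2 + (11-1)*1.085^2 = 0.095139 + 11.77225 = 11.867389
denominator = 12 + 11 - 2 = 21
s_p^2 = 11.867389 / 21 = 0.56511376
s_p = sqrt(0.56511376) = 0.7517

0.7517


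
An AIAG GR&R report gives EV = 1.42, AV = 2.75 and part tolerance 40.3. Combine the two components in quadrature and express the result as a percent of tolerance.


GRR = sqrt(EV^2 + AV^2) = sqrt(1.42^2 + 2.75^2) = 3.0949798
%GRR = GRR / tol * 100 = 3.0949798 / 40.3 * 100
%GRR = 7.6799

7.6799


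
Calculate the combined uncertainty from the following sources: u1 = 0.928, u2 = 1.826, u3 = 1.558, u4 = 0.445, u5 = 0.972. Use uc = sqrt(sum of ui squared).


uc = sqrt(0.928^2 + 1.826^2 + 1.558^2 + 0.445^2 + 0.972^2)
uc = sqrt(7.765633)
uc = 2.7867

2.7867


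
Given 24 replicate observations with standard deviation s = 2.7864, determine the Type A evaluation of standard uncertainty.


u_A = s / sqrt(n)
u_A = 2.7864 / sqrt(24)
u_A = 2.7864 / 4.8989795
u_A = 0.5688

0.5688


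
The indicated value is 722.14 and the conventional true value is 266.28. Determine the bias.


Systematic error = measured - true
= 722.14 - 266.28
= 455.8600

455.8600


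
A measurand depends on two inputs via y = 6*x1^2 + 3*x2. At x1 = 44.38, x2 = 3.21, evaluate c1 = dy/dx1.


y = 6*x1^2 + 3*x2
dy/dx1 = 2*6*x1
Evaluate at x1 = 44.38: c1 = 12 * 44.38
c1 = 532.5600

532.5600


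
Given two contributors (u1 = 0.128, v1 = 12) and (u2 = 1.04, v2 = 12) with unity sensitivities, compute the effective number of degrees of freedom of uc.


uc = sqrt(u1^2 + u2^2) = sqrt(0.128^2 + 1.04^2) = 1.0478473
v_eff = uc^4 / (u1^4/v1 + u2^4/v2)
= 1.0478473^4 / (0.128^4/12 + 1.04^4/12)
= 1.2055688 / 0.097510583
v_eff = 12.3635

12.3635


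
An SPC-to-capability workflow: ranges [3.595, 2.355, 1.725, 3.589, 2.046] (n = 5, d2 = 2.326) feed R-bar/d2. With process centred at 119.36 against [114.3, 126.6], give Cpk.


R_bar = (3.595 + 2.355 + 1.725 + 3.589 + 2.046) / 5 = 2.662
sigma = R_bar / d2 = 2.662 / 2.326 = 1.144454
Cp = (USL - LSL)/(6*sigma) = (126.6 - 114.3)/(6*1.144454) = 1.7912
Cpu = (126.6 - 119.36)/(3*1.144454) = 2.1087
Cpl = (119.36 - 114.3)/(3*1.144454) = 1.4738
Cpk = min(Cpu, Cpl) = 1.4738

1.4738


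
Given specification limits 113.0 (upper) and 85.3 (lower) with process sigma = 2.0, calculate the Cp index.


Cp = (USL - LSL) / (6 * sigma)
= (113.0 - 85.3) / (6 * 2.0)
= 27.7000 / 12.0000
= 2.3083

2.3083


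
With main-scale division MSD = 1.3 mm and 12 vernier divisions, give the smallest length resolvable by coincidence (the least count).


LC = MSD / n_div
= 1.3 / 12
= 0.1083

0.1083


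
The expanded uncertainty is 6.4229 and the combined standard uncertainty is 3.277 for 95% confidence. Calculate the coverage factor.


k = U / uc
k = 6.4229 / 3.277
k = 1.96

1.96


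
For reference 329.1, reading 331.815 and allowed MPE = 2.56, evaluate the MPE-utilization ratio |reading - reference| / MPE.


e = indication - reference = 331.815 - 329.1 = 2.7150
|e| = 2.7150
ratio = |e| / MPE = 2.7150 / 2.56
ratio = 1.0605

1.0605


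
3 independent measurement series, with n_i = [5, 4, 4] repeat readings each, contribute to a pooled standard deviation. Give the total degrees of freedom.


nu = sum_i (n_i - 1)
nu = ((5 - 1) + (4 - 1) + (4 - 1))
nu = 4 + 3 + 3
nu = 10

10


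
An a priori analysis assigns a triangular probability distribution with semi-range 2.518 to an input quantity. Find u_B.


u_B = half_width / sqrt(6)
u_B = 2.518 / 2.4494897
u_B = 1.0280

1.0280


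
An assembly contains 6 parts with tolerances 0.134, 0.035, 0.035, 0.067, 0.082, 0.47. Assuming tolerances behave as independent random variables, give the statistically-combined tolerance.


RSS = sqrt(0.134^2 + 0.035^2 + 0.035^2 + 0.067^2 + 0.082^2 + 0.47^2)
= sqrt(0.252519)
= 0.5025

0.5025


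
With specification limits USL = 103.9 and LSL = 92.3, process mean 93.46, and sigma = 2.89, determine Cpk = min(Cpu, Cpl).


Cpu = (USL - mean) / (3*sigma) = (103.9 - 93.46) / (3*2.89) = 1.2042
Cpl = (mean - LSL) / (3*sigma) = (93.46 - 92.3) / (3*2.89) = 0.1338
Cpk = min(Cpu, Cpl) = 0.1338

0.1338


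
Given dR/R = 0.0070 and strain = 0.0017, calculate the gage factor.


GF = (dR/R) / epsilon
= 0.0070 / 0.0017
= 4.1176

4.1176


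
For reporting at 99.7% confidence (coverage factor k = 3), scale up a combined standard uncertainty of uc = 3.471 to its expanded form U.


U = k * uc
U = 3 * 3.471
U = 10.4130

10.4130


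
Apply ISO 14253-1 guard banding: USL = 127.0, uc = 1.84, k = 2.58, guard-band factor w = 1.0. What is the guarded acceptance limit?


U = k * uc = 2.58 * 1.84 = 4.7472
guard band g = w * U = 1.0 * 4.7472 = 4.7472
AL = USL - g = 127.0 - 4.7472
AL = 122.2528

122.2528


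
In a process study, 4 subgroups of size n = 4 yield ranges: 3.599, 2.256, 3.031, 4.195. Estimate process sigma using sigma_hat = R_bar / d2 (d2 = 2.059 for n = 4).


R_bar = (3.599 + 2.256 + 3.031 + 4.195) / 4
R_bar = 13.081 / 4 = 3.27025
sigma_hat = R_bar / d2 = 3.27025 / 2.059 = 1.5883

1.5883


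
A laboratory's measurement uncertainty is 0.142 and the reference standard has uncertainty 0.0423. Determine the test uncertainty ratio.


TUR = u_lab / u_ref
= 0.142 / 0.0423
= 3.3570

3.3570


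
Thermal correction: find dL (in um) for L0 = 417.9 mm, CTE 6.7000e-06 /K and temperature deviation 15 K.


dL = L * alpha * dT
= 417.9 * 6.7000e-06 * 15
= 0.0419990 mm
dL_um = 0.0419990 * 1000 = 41.9990 um

41.9990


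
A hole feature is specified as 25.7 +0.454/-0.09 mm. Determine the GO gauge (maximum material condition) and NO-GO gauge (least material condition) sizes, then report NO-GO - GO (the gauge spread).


GO = nominal - lower_tol (smallest hole = maximum material condition)
GO = 25.7 - 0.09 = 25.61
NO-GO = nominal + upper_tol (largest hole = least material condition)
NO-GO = 25.7 + 0.454 = 26.154
spread = NO-GO - GO = 26.154 - 25.61 = 0.5440

0.5440


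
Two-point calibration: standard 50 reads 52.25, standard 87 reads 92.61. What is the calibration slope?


slope = (y2 - y1) / (x2 - x1)
= (92.61 - 52.25) / (87 - 50)
= 40.3600 / 37
= 1.0908

1.0908


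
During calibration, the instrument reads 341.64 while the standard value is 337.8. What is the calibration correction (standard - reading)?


Correction = standard - reading
= 337.8 - 341.64
= -3.8400

-3.8400


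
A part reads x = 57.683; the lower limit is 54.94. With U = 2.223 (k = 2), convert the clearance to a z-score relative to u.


u = U / k = 2.223 / 2 = 1.1115
margin = |LSL - x| = |54.94 - 57.683| = 2.743
z = margin / u = 2.743 / 1.1115
z = 2.4678

2.4678


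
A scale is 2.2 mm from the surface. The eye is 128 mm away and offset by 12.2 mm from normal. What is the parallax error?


error = h * offset / d
= 2.2 * 12.2 / 128
= 0.2097

0.2097


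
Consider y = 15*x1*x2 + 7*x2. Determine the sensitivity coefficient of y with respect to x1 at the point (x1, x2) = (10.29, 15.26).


y = 15*x1*x2 + 7*x2
dy/dx1 = 15*x2
Evaluate at x2 = 15.26: c1 = 15 * 15.26
c1 = 228.9000

228.9000


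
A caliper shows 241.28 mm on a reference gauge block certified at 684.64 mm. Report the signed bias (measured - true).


Systematic error = measured - true
= 241.28 - 684.64
= -443.3600

-443.3600


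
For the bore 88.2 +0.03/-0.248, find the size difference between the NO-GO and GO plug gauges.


GO = nominal - lower_tol (smallest hole = maximum material condition)
GO = 88.2 - 0.248 = 87.952
NO-GO = nominal + upper_tol (largest hole = least material condition)
NO-GO = 88.2 + 0.03 = 88.23
spread = NO-GO - GO = 88.23 - 87.952 = 0.2780

0.2780


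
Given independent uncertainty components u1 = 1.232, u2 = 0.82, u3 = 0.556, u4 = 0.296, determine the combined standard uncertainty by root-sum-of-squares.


uc = sqrt(1.232^2 + 0.82^2 + 0.556^2 + 0.296^2)
uc = sqrt(2.586976)
uc = 1.6084

1.6084


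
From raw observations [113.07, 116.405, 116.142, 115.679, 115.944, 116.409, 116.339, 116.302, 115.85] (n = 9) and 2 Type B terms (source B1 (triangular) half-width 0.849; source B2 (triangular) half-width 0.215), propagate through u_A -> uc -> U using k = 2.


mean = (113.07 + 116.405 + 116.142 + 115.679 + 115.944 + 116.409 + 116.339 + 116.302 + 115.85) / 9 = 115.7933333
s = sqrt(sum((x - mean)^2)/(n-1)) = 1.053967
u_A = s / sqrt(n) = 1.053967 / sqrt(9) = 0.35132233
u_B1 = 0.849 / sqrt(6) = 0.3466028
u_B2 = 0.215 / sqrt(6) = 0.087773382
uc = sqrt(0.35132233^2 + 0.3466028^2 + 0.087773382^2) = 0.50126345
U = k * uc = 2 * 0.50126345
U = 1.0025

1.0025


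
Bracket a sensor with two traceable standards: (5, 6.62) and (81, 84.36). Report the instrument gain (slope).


slope = (y2 - y1) / (x2 - x1)
= (84.36 - 6.62) / (81 - 5)
= 77.7400 / 76
= 1.0229

1.0229


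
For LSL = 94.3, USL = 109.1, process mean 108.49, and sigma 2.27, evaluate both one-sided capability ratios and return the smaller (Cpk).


Cpu = (USL - mean) / (3*sigma) = (109.1 - 108.49) / (3*2.27) = 0.0896
Cpl = (mean - LSL) / (3*sigma) = (108.49 - 94.3) / (3*2.27) = 2.0837
Cpk = min(Cpu, Cpl) = 0.0896

0.0896


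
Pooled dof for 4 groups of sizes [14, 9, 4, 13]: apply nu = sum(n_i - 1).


nu = sum_i (n_i - 1)
nu = ((14 - 1) + (9 - 1) + (4 - 1) + (13 - 1))
nu = 13 + 8 + 3 + 12
nu = 36

36


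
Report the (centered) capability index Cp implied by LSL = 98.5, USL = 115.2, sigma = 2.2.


Cp = (USL - LSL) / (6 * sigma)
= (115.2 - 98.5) / (6 * 2.2)
= 16.7000 / 13.2000
= 1.2652

1.2652


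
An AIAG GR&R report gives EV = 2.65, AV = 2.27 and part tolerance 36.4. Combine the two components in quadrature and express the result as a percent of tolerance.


GRR = sqrt(EV^2 + AV^2) = sqrt(2.65^2 + 2.27^2) = 3.4893266
%GRR = GRR / tol * 100 = 3.4893266 / 36.4 * 100
%GRR = 9.5861

9.5861


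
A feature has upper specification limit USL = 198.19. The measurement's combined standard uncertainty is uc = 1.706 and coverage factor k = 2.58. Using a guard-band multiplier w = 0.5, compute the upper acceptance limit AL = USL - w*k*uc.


U = k * uc = 2.58 * 1.706 = 4.40148
guard band g = w * U = 0.5 * 4.40148 = 2.20074
AL = USL - g = 198.19 - 2.20074
AL = 195.9893

195.9893


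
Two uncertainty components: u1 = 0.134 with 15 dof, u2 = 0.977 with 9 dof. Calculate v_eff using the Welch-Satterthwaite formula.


uc = sqrt(u1^2 + u2^2) = sqrt(0.134^2 + 0.977^2) = 0.98614654
v_eff = uc^4 / (u1^4/v1 + u2^4/v2)
= 0.98614654^4 / (0.134^4/15 + 0.977^4/9)
= 0.94572707 / 0.10125767
v_eff = 9.3398

9.3398


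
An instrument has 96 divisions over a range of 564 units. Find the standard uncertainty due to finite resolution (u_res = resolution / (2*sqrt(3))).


resolution = range / divisions
resolution = 564 / 96 = 5.875
u_res = resolution / (2*sqrt(3))
u_res = 5.875 / 3.4641016
u_res = 1.6960

1.6960


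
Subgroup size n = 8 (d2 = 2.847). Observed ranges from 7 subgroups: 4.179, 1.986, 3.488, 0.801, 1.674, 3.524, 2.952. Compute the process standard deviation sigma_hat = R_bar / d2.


R_bar = (4.179 + 1.986 + 3.488 + 0.801 + 1.674 + 3.524 + 2.952) / 7
R_bar = 18.604 / 7 = 2.6577143
sigma_hat = R_bar / d2 = 2.6577143 / 2.847 = 0.9335

0.9335


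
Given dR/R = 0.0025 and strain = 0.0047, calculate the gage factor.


GF = (dR/R) / epsilon
= 0.0025 / 0.0047
= 0.5319

0.5319


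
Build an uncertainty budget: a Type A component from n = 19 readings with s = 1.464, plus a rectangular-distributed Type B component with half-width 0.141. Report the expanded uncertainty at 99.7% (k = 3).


u_A = s / sqrt(n) = 1.464 / sqrt(19) = 0.33586463
u_B = half_width / sqrt(3) = 0.141 / sqrt(3) = 0.081406388
uc = sqrt(u_A^2 + u_B^2) = sqrt(0.33586463^2 + 0.081406388^2) = 0.34558942
U = k * uc = 3 * 0.34558942
U = 1.0368

1.0368


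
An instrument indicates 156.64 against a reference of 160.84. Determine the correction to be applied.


Correction = standard - reading
= 160.84 - 156.64
= 4.2000

4.2000


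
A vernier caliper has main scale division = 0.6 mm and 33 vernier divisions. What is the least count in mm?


LC = MSD / n_div
= 0.6 / 33
= 0.0182

0.0182


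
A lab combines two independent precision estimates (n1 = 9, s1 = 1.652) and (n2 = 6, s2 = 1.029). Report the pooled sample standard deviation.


s_p = sqrt(((n1-1)*s1^2 + (n2-1)*s2^2) / (n1+n2-2))
numerator = (9-1)*1.652^2 + (6-1)*1.029^2 = 21.832832 + 5.294205 = 27.127037
denominator = 9 + 6 - 2 = 13
s_p^2 = 27.127037 / 13 = 2.0866952
s_p = sqrt(2.0866952) = 1.4445

1.4445


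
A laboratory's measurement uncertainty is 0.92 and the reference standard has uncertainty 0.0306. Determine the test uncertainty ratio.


TUR = u_lab / u_ref
= 0.92 / 0.0306
= 30.0654

30.0654


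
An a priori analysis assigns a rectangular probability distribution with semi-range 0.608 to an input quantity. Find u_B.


u_B = half_width / sqrt(3)
u_B = 0.608 / 1.7320508
u_B = 0.3510

0.3510


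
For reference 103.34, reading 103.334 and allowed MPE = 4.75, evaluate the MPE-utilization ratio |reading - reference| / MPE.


e = indication - reference = 103.334 - 103.34 = -0.0060
|e| = 0.0060
ratio = |e| / MPE = 0.0060 / 4.75
ratio = 0.0013

0.0013


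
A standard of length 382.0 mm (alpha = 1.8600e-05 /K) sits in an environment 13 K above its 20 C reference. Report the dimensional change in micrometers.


dL = L * alpha * dT
= 382.0 * 1.8600e-05 * 13
= 0.0923676 mm
dL_um = 0.0923676 * 1000 = 92.3676 um

92.3676


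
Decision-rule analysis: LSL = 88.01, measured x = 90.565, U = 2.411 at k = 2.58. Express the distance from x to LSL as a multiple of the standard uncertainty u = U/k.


u = U / k = 2.411 / 2.58 = 0.93449612
margin = |LSL - x| = |88.01 - 90.565| = 2.555
z = margin / u = 2.555 / 0.93449612
z = 2.7341

2.7341


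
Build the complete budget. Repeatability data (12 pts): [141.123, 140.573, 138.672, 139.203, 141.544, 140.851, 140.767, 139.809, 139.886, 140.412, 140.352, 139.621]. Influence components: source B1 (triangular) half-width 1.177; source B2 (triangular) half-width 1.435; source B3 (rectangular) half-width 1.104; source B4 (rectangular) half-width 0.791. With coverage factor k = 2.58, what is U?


mean = (141.123 + 140.573 + 138.672 + 139.203 + 141.544 + 140.851 + 140.767 + 139.809 + 139.886 + 140.412 + 140.352 + 139.621) / 12 = 140.2344167
s = sqrt(sum((x - mean)^2)/(n-1)) = 0.82638473
u_A = s / sqrt(n) = 0.82638473 / sqrt(12) = 0.23855672
u_B1 = 1.177 / sqrt(6) = 0.48050824
u_B2 = 1.435 / sqrt(6) = 0.5858363
u_B3 = 1.104 / sqrt(3) = 0.6373947
u_B4 = 0.791 / sqrt(3) = 0.45668406
uc = sqrt(0.23855672^2 + 0.48050824^2 + 0.5858363^2 + 0.6373947^2 + 0.45668406^2) = 1.1161693
U = k * uc = 2.58 * 1.1161693
U = 2.8797

2.8797


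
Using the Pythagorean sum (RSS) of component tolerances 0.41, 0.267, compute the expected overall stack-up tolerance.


RSS = sqrt(0.41^2 + 0.267^2)
= sqrt(0.239389)
= 0.4893

0.4893


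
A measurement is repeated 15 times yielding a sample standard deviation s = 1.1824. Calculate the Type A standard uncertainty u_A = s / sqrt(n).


u_A = s / sqrt(n)
u_A = 1.1824 / sqrt(15)
u_A = 1.1824 / 3.8729833
u_A = 0.3053

0.3053


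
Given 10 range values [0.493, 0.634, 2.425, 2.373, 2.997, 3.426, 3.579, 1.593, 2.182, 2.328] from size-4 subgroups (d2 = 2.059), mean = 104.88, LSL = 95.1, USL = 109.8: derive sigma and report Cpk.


R_bar = (0.493 + 0.634 + 2.425 + 2.373 + 2.997 + 3.426 + 3.579 + 1.593 + 2.182 + 2.328) / 10 = 2.203
sigma = R_bar / d2 = 2.203 / 2.059 = 1.0699369
Cp = (USL - LSL)/(6*sigma) = (109.8 - 95.1)/(6*1.0699369) = 2.2899
Cpu = (109.8 - 104.88)/(3*1.0699369) = 1.5328
Cpl = (104.88 - 95.1)/(3*1.0699369) = 3.0469
Cpk = min(Cpu, Cpl) = 1.5328

1.5328


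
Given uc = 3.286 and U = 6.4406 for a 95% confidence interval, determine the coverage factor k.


k = U / uc
k = 6.4406 / 3.286
k = 1.96

1.96


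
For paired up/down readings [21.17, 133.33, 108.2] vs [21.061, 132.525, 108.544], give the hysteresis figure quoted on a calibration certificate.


|21.17 - 21.061| = 0.1090
|133.33 - 132.525| = 0.8050
|108.2 - 108.544| = 0.3440
hysteresis = max(diffs) = 0.8050

0.8050


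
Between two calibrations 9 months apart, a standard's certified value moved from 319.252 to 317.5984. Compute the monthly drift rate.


rate = (v2 - v1) / months
= (317.5984 - 319.252) / 9
= -1.6536 / 9
= -0.1837

-0.1837


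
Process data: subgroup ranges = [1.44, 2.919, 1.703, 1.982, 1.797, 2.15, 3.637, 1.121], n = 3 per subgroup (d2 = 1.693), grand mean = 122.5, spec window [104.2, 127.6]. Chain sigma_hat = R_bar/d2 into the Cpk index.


R_bar = (1.44 + 2.919 + 1.703 + 1.982 + 1.797 + 2.15 + 3.637 + 1.121) / 8 = 2.093625
sigma = R_bar / d2 = 2.093625 / 1.693 = 1.2366361
Cp = (USL - LSL)/(6*sigma) = (127.6 - 104.2)/(6*1.2366361) = 3.1537
Cpu = (127.6 - 122.5)/(3*1.2366361) = 1.3747
Cpl = (122.5 - 104.2)/(3*1.2366361) = 4.9327
Cpk = min(Cpu, Cpl) = 1.3747

1.3747
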